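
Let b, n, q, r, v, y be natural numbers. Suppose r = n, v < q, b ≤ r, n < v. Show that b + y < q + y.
Because r = n and b ≤ r, b ≤ n. n < v and v < q, thus n < q. Since b ≤ n, b < q. Then b + y < q + y.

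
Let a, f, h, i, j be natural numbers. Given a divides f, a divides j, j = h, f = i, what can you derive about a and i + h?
a divides i + h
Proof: f = i and a divides f, hence a divides i. j = h and a divides j, so a divides h. Since a divides i, a divides i + h.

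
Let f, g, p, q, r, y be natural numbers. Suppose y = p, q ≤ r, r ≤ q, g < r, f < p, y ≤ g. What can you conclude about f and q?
f < q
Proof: r ≤ q and q ≤ r, so r = q. From y = p and y ≤ g, p ≤ g. Since g < r, p < r. Since f < p, f < r. Because r = q, f < q.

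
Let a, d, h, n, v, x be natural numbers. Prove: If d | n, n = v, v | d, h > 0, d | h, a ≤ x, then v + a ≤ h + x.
n = v and d | n, therefore d | v. v | d, so d = v. Since d | h, v | h. h > 0, so v ≤ h. Since a ≤ x, v + a ≤ h + x.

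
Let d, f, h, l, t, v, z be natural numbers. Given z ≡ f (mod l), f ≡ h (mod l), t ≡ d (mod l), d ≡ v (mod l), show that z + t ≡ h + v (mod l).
Because z ≡ f (mod l) and f ≡ h (mod l), z ≡ h (mod l). t ≡ d (mod l) and d ≡ v (mod l), hence t ≡ v (mod l). Since z ≡ h (mod l), by adding congruences, z + t ≡ h + v (mod l).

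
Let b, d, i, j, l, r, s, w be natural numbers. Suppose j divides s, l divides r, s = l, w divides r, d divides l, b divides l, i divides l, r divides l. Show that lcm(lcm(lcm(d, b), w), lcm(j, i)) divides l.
From d divides l and b divides l, lcm(d, b) divides l. Because r divides l and l divides r, r = l. w divides r, so w divides l. lcm(d, b) divides l, so lcm(lcm(d, b), w) divides l. From s = l and j divides s, j divides l. i divides l, so lcm(j, i) divides l. Since lcm(lcm(d, b), w) divides l, lcm(lcm(lcm(d, b), w), lcm(j, i)) divides l.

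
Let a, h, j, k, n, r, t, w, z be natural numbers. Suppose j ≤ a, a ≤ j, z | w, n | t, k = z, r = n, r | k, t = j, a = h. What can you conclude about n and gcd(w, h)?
n | gcd(w, h)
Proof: k = z and r | k, thus r | z. Since z | w, r | w. Since r = n, n | w. Since j ≤ a and a ≤ j, j = a. Because a = h, j = h. t = j and n | t, hence n | j. j = h, so n | h. n | w, so n | gcd(w, h).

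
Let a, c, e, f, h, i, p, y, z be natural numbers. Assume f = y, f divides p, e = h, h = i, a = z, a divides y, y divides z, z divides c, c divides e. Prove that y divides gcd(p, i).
f = y and f divides p, so y divides p. From e = h and h = i, e = i. a = z and a divides y, so z divides y. y divides z, so z = y. z divides c and c divides e, therefore z divides e. z = y, so y divides e. Since e = i, y divides i. y divides p, so y divides gcd(p, i).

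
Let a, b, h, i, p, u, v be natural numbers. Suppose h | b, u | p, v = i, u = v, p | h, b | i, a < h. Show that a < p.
Since h | b and b | i, h | i. u = v and u | p, so v | p. Since v = i, i | p. h | i, so h | p. Since p | h, h = p. Since a < h, a < p.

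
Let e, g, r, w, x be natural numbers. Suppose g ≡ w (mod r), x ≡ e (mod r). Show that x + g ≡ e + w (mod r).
Because x ≡ e (mod r) and g ≡ w (mod r), by adding congruences, x + g ≡ e + w (mod r).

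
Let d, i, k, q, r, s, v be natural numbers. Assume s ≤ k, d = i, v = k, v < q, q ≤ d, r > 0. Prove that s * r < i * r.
v < q and q ≤ d, thus v < d. v = k, so k < d. Since d = i, k < i. Since s ≤ k, s < i. Combining with r > 0, by multiplying by a positive, s * r < i * r.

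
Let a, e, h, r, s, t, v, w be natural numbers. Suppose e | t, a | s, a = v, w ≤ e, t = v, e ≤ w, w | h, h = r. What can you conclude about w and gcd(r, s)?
w | gcd(r, s)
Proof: h = r and w | h, so w | r. Since e ≤ w and w ≤ e, e = w. t = v and e | t, so e | v. Since e = w, w | v. a = v and a | s, therefore v | s. w | v, so w | s. w | r, so w | gcd(r, s).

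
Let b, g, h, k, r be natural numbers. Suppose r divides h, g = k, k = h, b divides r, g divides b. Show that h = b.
Since g = k and k = h, g = h. g divides b, so h divides b. b divides r and r divides h, hence b divides h. h divides b, so h = b.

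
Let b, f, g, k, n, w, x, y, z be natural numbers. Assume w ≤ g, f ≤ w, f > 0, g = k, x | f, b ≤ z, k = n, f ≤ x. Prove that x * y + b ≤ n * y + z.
g = k and k = n, therefore g = n. x | f and f > 0, hence x ≤ f. Because f ≤ x, f = x. Because f ≤ w, x ≤ w. Since w ≤ g, x ≤ g. g = n, so x ≤ n. Then x * y ≤ n * y. b ≤ z, so x * y + b ≤ n * y + z.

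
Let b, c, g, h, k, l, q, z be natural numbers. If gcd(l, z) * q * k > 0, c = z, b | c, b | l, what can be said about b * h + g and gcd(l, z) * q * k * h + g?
b * h + g ≤ gcd(l, z) * q * k * h + g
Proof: c = z and b | c, therefore b | z. b | l, so b | gcd(l, z). Then b | gcd(l, z) * q. Then b | gcd(l, z) * q * k. Since gcd(l, z) * q * k > 0, b ≤ gcd(l, z) * q * k. Then b * h ≤ gcd(l, z) * q * k * h. Then b * h + g ≤ gcd(l, z) * q * k * h + g.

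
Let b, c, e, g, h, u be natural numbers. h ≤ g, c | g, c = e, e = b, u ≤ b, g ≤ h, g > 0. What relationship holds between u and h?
u ≤ h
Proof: g ≤ h and h ≤ g, thus g = h. c = e and e = b, thus c = b. c | g and g > 0, thus c ≤ g. c = b, so b ≤ g. u ≤ b, so u ≤ g. Since g = h, u ≤ h.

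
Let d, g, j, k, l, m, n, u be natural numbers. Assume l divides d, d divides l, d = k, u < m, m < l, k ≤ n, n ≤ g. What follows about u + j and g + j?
u + j < g + j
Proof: l divides d and d divides l, therefore l = d. d = k, so l = k. Because u < m and m < l, u < l. l = k, so u < k. From k ≤ n and n ≤ g, k ≤ g. u < k, so u < g. Then u + j < g + j.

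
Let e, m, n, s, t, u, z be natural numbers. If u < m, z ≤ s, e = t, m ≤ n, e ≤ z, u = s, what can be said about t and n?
t < n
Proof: e = t and e ≤ z, so t ≤ z. z ≤ s, so t ≤ s. From u = s and u < m, s < m. Since t ≤ s, t < m. m ≤ n, so t < n.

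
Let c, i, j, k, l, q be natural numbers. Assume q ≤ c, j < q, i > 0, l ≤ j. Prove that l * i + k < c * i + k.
Because j < q and q ≤ c, j < c. l ≤ j, so l < c. i > 0, so l * i < c * i. Then l * i + k < c * i + k.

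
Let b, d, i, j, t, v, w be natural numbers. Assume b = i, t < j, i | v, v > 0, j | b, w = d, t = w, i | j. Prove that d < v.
t = w and w = d, hence t = d. b = i and j | b, therefore j | i. Because i | j, i = j. i | v, so j | v. Since v > 0, j ≤ v. Since t < j, t < v. Because t = d, d < v.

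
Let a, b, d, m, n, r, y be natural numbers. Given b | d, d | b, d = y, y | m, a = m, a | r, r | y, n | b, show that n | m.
b | d and d | b, hence b = d. Since d = y, b = y. Since a = m and a | r, m | r. Since r | y, m | y. Because y | m, y = m. b = y, so b = m. Since n | b, n | m.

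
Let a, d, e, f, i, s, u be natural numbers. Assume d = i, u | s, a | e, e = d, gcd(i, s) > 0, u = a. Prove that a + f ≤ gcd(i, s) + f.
e = d and d = i, so e = i. Since a | e, a | i. Because u = a and u | s, a | s. a | i, so a | gcd(i, s). Since gcd(i, s) > 0, a ≤ gcd(i, s). Then a + f ≤ gcd(i, s) + f.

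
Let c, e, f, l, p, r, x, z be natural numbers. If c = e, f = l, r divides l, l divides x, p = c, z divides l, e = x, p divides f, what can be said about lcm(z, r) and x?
lcm(z, r) divides x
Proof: p = c and c = e, therefore p = e. Since e = x, p = x. f = l and p divides f, therefore p divides l. p = x, so x divides l. l divides x, so l = x. Because z divides l and r divides l, lcm(z, r) divides l. l = x, so lcm(z, r) divides x.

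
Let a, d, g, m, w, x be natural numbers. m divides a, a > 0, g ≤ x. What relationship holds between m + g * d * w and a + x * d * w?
m + g * d * w ≤ a + x * d * w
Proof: m divides a and a > 0, so m ≤ a. g ≤ x. By multiplying by a non-negative, g * d ≤ x * d. By multiplying by a non-negative, g * d * w ≤ x * d * w. Since m ≤ a, m + g * d * w ≤ a + x * d * w.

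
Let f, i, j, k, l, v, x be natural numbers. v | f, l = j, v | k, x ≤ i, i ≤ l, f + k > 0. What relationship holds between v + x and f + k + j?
v + x ≤ f + k + j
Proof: v | f and v | k, so v | f + k. f + k > 0, so v ≤ f + k. Since x ≤ i and i ≤ l, x ≤ l. Because l = j, x ≤ j. v ≤ f + k, so v + x ≤ f + k + j.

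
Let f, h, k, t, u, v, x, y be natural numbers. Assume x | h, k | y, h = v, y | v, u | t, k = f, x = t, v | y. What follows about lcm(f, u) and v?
lcm(f, u) | v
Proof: y | v and v | y, therefore y = v. k | y, so k | v. k = f, so f | v. x = t and x | h, so t | h. h = v, so t | v. From u | t, u | v. Since f | v, lcm(f, u) | v.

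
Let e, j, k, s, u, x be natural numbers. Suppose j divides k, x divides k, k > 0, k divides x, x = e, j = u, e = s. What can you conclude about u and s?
u ≤ s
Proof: k divides x and x divides k, thus k = x. Since x = e, k = e. e = s, so k = s. j = u and j divides k, hence u divides k. Since k > 0, u ≤ k. Since k = s, u ≤ s.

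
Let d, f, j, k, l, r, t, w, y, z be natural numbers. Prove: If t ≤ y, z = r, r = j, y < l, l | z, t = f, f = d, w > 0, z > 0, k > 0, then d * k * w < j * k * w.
z = r and r = j, so z = j. t = f and t ≤ y, therefore f ≤ y. y < l, so f < l. Since f = d, d < l. l | z and z > 0, hence l ≤ z. Because d < l, d < z. z = j, so d < j. k > 0, so d * k < j * k. w > 0, so d * k * w < j * k * w.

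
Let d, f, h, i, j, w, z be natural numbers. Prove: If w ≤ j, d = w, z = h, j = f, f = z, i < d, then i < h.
d = w and i < d, therefore i < w. Since f = z and z = h, f = h. j = f and w ≤ j, therefore w ≤ f. Since f = h, w ≤ h. Since i < w, i < h.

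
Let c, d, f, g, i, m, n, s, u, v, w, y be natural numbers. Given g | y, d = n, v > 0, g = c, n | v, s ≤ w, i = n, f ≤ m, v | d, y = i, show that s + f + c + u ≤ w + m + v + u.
From s ≤ w and f ≤ m, s + f ≤ w + m. d = n and v | d, therefore v | n. n | v, so n = v. Since y = i and i = n, y = n. Since g | y, g | n. n = v, so g | v. g = c, so c | v. Since v > 0, c ≤ v. Then c + u ≤ v + u. s + f ≤ w + m, so s + f + c + u ≤ w + m + v + u.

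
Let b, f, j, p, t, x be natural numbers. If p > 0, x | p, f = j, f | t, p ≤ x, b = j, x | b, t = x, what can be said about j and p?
j = p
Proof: x | p and p > 0, thus x ≤ p. p ≤ x, so p = x. b = j and x | b, therefore x | j. f = j and f | t, hence j | t. Since t = x, j | x. x | j, so x = j. Since p = x, p = j. Then j = p.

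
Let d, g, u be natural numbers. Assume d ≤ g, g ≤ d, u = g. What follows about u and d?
u = d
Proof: From g ≤ d and d ≤ g, g = d. u = g, so u = d.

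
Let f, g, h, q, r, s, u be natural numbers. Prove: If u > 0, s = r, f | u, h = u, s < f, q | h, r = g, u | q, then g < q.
Because h = u and q | h, q | u. u | q, so u = q. s = r and r = g, therefore s = g. Since s < f, g < f. f | u and u > 0, so f ≤ u. g < f, so g < u. u = q, so g < q.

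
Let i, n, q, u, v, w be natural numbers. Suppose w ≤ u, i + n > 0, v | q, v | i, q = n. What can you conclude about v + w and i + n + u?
v + w ≤ i + n + u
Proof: Because q = n and v | q, v | n. From v | i, v | i + n. i + n > 0, so v ≤ i + n. Since w ≤ u, v + w ≤ i + n + u.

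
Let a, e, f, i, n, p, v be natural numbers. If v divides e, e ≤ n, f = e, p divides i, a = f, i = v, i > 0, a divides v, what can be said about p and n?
p ≤ n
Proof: p divides i and i > 0, so p ≤ i. i = v, so p ≤ v. Because a = f and f = e, a = e. Since a divides v, e divides v. Since v divides e, e = v. e ≤ n, so v ≤ n. p ≤ v, so p ≤ n.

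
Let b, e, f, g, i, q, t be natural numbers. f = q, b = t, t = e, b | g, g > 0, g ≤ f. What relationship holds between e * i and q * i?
e * i ≤ q * i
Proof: b = t and t = e, therefore b = e. Because b | g and g > 0, b ≤ g. From g ≤ f, b ≤ f. Since b = e, e ≤ f. Since f = q, e ≤ q. Then e * i ≤ q * i.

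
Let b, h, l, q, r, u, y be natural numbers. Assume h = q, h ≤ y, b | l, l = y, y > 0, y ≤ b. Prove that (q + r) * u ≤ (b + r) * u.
From l = y and b | l, b | y. Because y > 0, b ≤ y. Since y ≤ b, y = b. h = q and h ≤ y, so q ≤ y. y = b, so q ≤ b. Then q + r ≤ b + r. Then (q + r) * u ≤ (b + r) * u.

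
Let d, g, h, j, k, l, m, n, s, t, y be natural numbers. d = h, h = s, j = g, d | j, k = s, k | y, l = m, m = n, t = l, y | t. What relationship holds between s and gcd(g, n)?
s | gcd(g, n)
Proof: d = h and h = s, so d = s. Since j = g and d | j, d | g. d = s, so s | g. Since k = s and k | y, s | y. l = m and m = n, therefore l = n. Because t = l and y | t, y | l. Since l = n, y | n. Because s | y, s | n. s | g, so s | gcd(g, n).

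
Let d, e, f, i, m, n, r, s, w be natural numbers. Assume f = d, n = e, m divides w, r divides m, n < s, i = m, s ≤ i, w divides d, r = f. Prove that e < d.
Since m divides w and w divides d, m divides d. Because r = f and f = d, r = d. Since r divides m, d divides m. Since m divides d, m = d. Since i = m and s ≤ i, s ≤ m. n < s, so n < m. m = d, so n < d. n = e, so e < d.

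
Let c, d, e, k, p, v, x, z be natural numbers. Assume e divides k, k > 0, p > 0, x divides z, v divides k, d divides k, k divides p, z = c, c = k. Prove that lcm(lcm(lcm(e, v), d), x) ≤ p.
e divides k and v divides k, so lcm(e, v) divides k. d divides k, so lcm(lcm(e, v), d) divides k. z = c and c = k, so z = k. Since x divides z, x divides k. Since lcm(lcm(e, v), d) divides k, lcm(lcm(lcm(e, v), d), x) divides k. Since k > 0, lcm(lcm(lcm(e, v), d), x) ≤ k. k divides p and p > 0, therefore k ≤ p. Since lcm(lcm(lcm(e, v), d), x) ≤ k, lcm(lcm(lcm(e, v), d), x) ≤ p.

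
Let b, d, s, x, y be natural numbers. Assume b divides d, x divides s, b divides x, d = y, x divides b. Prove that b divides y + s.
Since d = y and b divides d, b divides y. x divides b and b divides x, therefore x = b. Since x divides s, b divides s. b divides y, so b divides y + s.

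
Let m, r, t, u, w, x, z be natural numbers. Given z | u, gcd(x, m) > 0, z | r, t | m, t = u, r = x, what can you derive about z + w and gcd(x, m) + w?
z + w ≤ gcd(x, m) + w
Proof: r = x and z | r, therefore z | x. t = u and t | m, hence u | m. Since z | u, z | m. From z | x, z | gcd(x, m). Since gcd(x, m) > 0, z ≤ gcd(x, m). Then z + w ≤ gcd(x, m) + w.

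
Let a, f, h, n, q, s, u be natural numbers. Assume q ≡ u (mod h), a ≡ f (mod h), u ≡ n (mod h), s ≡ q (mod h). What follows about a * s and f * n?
a * s ≡ f * n (mod h)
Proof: s ≡ q (mod h) and q ≡ u (mod h), thus s ≡ u (mod h). u ≡ n (mod h), so s ≡ n (mod h). Combining with a ≡ f (mod h), by multiplying congruences, a * s ≡ f * n (mod h).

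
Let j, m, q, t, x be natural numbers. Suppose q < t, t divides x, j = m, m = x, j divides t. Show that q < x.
j = m and m = x, therefore j = x. j divides t, so x divides t. Since t divides x, t = x. Since q < t, q < x.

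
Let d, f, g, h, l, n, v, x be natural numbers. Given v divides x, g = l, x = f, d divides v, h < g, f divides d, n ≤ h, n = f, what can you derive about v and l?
v < l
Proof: f divides d and d divides v, so f divides v. x = f and v divides x, so v divides f. From f divides v, f = v. Since n = f, n = v. g = l and h < g, therefore h < l. n ≤ h, so n < l. n = v, so v < l.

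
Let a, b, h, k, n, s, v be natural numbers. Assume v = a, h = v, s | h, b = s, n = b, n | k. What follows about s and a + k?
s | a + k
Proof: h = v and s | h, thus s | v. v = a, so s | a. n = b and n | k, thus b | k. Since b = s, s | k. Since s | a, s | a + k.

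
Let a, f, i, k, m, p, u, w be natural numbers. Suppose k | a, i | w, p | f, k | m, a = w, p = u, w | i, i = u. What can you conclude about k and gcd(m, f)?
k | gcd(m, f)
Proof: From w | i and i | w, w = i. Since i = u, w = u. a = w and k | a, therefore k | w. Since w = u, k | u. p = u and p | f, thus u | f. k | u, so k | f. k | m, so k | gcd(m, f).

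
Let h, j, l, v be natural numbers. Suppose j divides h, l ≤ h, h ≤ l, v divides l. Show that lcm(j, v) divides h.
l ≤ h and h ≤ l, thus l = h. v divides l, so v divides h. j divides h, so lcm(j, v) divides h.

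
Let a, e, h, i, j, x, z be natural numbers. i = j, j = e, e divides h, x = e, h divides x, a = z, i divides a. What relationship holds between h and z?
h divides z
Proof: From i = j and j = e, i = e. x = e and h divides x, thus h divides e. Because e divides h, e = h. Since i = e, i = h. a = z and i divides a, hence i divides z. Since i = h, h divides z.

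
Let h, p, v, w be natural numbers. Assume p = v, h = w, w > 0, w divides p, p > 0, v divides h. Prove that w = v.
From w divides p and p > 0, w ≤ p. p = v, so w ≤ v. Since h = w and v divides h, v divides w. From w > 0, v ≤ w. w ≤ v, so w = v.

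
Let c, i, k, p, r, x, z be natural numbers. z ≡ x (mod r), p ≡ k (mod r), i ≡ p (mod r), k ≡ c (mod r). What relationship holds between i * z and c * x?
i * z ≡ c * x (mod r)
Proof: i ≡ p (mod r) and p ≡ k (mod r), hence i ≡ k (mod r). Since k ≡ c (mod r), i ≡ c (mod r). Since z ≡ x (mod r), by multiplying congruences, i * z ≡ c * x (mod r).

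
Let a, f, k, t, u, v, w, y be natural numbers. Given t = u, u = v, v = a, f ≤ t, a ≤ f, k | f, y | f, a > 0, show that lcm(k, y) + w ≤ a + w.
Because u = v and v = a, u = a. t = u, so t = a. Since f ≤ t, f ≤ a. Since a ≤ f, f = a. k | f and y | f, thus lcm(k, y) | f. Since f = a, lcm(k, y) | a. Since a > 0, lcm(k, y) ≤ a. Then lcm(k, y) + w ≤ a + w.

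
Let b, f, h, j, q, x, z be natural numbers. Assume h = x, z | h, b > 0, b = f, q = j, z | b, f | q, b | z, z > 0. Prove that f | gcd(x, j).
z | b and b > 0, therefore z ≤ b. b | z and z > 0, therefore b ≤ z. z ≤ b, so z = b. Since b = f, z = f. h = x and z | h, thus z | x. z = f, so f | x. q = j and f | q, hence f | j. f | x, so f | gcd(x, j).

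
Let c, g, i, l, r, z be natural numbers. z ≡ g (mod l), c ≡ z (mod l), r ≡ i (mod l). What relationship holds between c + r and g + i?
c + r ≡ g + i (mod l)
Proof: c ≡ z (mod l) and z ≡ g (mod l), so c ≡ g (mod l). Using r ≡ i (mod l), by adding congruences, c + r ≡ g + i (mod l).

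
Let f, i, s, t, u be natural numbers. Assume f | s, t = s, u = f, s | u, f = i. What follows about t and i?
t = i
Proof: Since u = f and s | u, s | f. f | s, so s = f. t = s, so t = f. Since f = i, t = i.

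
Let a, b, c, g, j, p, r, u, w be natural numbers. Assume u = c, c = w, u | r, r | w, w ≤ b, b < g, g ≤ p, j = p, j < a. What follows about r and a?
r < a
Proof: u = c and c = w, hence u = w. Since u | r, w | r. Since r | w, w = r. b < g and g ≤ p, therefore b < p. From j = p and j < a, p < a. Since b < p, b < a. w ≤ b, so w < a. w = r, so r < a.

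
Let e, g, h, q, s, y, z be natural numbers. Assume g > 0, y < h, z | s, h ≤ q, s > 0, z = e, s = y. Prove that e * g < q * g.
z | s and s > 0, thus z ≤ s. Since s = y, z ≤ y. z = e, so e ≤ y. Because y < h and h ≤ q, y < q. Since e ≤ y, e < q. Since g > 0, e * g < q * g.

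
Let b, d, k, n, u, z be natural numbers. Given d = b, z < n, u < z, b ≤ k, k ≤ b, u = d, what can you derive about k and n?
k < n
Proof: From b ≤ k and k ≤ b, b = k. Because d = b, d = k. u = d and u < z, thus d < z. Since z < n, d < n. Since d = k, k < n.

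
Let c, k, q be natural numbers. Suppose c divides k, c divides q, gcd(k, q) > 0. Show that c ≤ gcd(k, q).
From c divides k and c divides q, c divides gcd(k, q). Since gcd(k, q) > 0, c ≤ gcd(k, q).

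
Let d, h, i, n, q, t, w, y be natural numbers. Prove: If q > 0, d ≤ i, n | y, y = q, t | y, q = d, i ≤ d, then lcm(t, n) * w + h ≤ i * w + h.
Since d ≤ i and i ≤ d, d = i. q = d, so q = i. From t | y and n | y, lcm(t, n) | y. From y = q, lcm(t, n) | q. q > 0, so lcm(t, n) ≤ q. From q = i, lcm(t, n) ≤ i. Then lcm(t, n) * w ≤ i * w. Then lcm(t, n) * w + h ≤ i * w + h.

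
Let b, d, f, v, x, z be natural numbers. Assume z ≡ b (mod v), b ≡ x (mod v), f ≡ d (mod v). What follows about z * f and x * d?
z * f ≡ x * d (mod v)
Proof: z ≡ b (mod v) and b ≡ x (mod v), so z ≡ x (mod v). Since f ≡ d (mod v), by multiplying congruences, z * f ≡ x * d (mod v).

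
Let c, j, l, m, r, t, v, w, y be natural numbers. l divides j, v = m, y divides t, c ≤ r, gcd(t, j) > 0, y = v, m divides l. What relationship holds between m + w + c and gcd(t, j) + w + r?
m + w + c ≤ gcd(t, j) + w + r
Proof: y = v and y divides t, therefore v divides t. Since v = m, m divides t. Because m divides l and l divides j, m divides j. From m divides t, m divides gcd(t, j). gcd(t, j) > 0, so m ≤ gcd(t, j). Then m + w ≤ gcd(t, j) + w. c ≤ r, so m + w + c ≤ gcd(t, j) + w + r.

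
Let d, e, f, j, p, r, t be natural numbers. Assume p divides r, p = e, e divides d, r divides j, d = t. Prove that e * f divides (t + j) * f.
Since d = t and e divides d, e divides t. p divides r and r divides j, thus p divides j. Because p = e, e divides j. Since e divides t, e divides t + j. Then e * f divides (t + j) * f.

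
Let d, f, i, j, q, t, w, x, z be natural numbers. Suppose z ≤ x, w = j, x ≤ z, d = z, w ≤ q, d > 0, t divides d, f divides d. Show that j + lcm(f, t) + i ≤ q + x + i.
Since w = j and w ≤ q, j ≤ q. z ≤ x and x ≤ z, therefore z = x. Since d = z, d = x. Because f divides d and t divides d, lcm(f, t) divides d. d > 0, so lcm(f, t) ≤ d. Since d = x, lcm(f, t) ≤ x. Since j ≤ q, j + lcm(f, t) ≤ q + x. Then j + lcm(f, t) + i ≤ q + x + i.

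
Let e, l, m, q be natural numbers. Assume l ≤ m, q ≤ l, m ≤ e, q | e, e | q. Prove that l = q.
e | q and q | e, therefore e = q. l ≤ m and m ≤ e, so l ≤ e. e = q, so l ≤ q. Since q ≤ l, q = l. Then l = q.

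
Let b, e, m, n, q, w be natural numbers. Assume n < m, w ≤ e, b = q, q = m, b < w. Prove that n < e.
From b = q and q = m, b = m. Since b < w and w ≤ e, b < e. Because b = m, m < e. Since n < m, n < e.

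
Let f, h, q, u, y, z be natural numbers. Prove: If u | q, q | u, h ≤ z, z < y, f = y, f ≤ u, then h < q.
u | q and q | u, therefore u = q. From h ≤ z and z < y, h < y. f = y and f ≤ u, hence y ≤ u. From h < y, h < u. u = q, so h < q.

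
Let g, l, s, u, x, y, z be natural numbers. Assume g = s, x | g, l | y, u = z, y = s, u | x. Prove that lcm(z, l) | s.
u = z and u | x, hence z | x. x | g, so z | g. Because g = s, z | s. y = s and l | y, so l | s. Since z | s, lcm(z, l) | s.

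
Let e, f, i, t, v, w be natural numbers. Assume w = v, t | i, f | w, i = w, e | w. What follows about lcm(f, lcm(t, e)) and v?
lcm(f, lcm(t, e)) | v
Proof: i = w and t | i, hence t | w. Since e | w, lcm(t, e) | w. Since f | w, lcm(f, lcm(t, e)) | w. From w = v, lcm(f, lcm(t, e)) | v.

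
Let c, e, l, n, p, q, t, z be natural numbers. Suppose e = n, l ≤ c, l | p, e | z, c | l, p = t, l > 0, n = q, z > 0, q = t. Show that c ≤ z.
c | l and l > 0, thus c ≤ l. l ≤ c, so l = c. p = t and l | p, so l | t. e = n and n = q, so e = q. Since q = t, e = t. Since e | z, t | z. l | t, so l | z. Since z > 0, l ≤ z. Since l = c, c ≤ z.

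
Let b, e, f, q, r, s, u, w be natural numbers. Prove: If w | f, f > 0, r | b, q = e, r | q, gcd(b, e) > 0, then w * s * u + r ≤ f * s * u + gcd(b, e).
w | f and f > 0, so w ≤ f. Then w * s ≤ f * s. Then w * s * u ≤ f * s * u. From q = e and r | q, r | e. r | b, so r | gcd(b, e). Since gcd(b, e) > 0, r ≤ gcd(b, e). Since w * s * u ≤ f * s * u, w * s * u + r ≤ f * s * u + gcd(b, e).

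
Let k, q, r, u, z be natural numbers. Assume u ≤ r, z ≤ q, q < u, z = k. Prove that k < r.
z ≤ q and q < u, hence z < u. From z = k, k < u. Since u ≤ r, k < r.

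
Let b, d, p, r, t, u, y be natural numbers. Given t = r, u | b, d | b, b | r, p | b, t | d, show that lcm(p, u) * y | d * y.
Since t = r and t | d, r | d. Since b | r, b | d. Since d | b, b = d. p | b and u | b, therefore lcm(p, u) | b. b = d, so lcm(p, u) | d. Then lcm(p, u) * y | d * y.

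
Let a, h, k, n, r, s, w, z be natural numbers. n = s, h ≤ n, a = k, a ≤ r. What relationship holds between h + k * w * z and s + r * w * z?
h + k * w * z ≤ s + r * w * z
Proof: n = s and h ≤ n, therefore h ≤ s. From a = k and a ≤ r, k ≤ r. Then k * w ≤ r * w. Then k * w * z ≤ r * w * z. h ≤ s, so h + k * w * z ≤ s + r * w * z.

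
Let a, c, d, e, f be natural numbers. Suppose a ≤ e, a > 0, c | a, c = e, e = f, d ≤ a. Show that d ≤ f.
From c = e and c | a, e | a. Since a > 0, e ≤ a. a ≤ e, so a = e. Since d ≤ a, d ≤ e. From e = f, d ≤ f.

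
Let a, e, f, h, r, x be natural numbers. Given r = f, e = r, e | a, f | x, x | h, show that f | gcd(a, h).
Because e = r and e | a, r | a. r = f, so f | a. Since f | x and x | h, f | h. Since f | a, f | gcd(a, h).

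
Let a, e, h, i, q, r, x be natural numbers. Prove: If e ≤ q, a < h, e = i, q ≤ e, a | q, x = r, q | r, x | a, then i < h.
Since x = r and x | a, r | a. q | r, so q | a. Since a | q, a = q. Since q ≤ e and e ≤ q, q = e. From a = q, a = e. e = i, so a = i. Because a < h, i < h.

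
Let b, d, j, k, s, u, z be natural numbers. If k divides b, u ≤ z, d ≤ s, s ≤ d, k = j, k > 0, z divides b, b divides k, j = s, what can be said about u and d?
u ≤ d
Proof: k = j and j = s, therefore k = s. s ≤ d and d ≤ s, so s = d. k = s, so k = d. b divides k and k divides b, hence b = k. Since z divides b, z divides k. k > 0, so z ≤ k. Since k = d, z ≤ d. Since u ≤ z, u ≤ d.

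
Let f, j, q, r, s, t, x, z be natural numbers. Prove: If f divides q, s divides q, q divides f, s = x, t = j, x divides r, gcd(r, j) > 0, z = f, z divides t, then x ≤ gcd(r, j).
Since q divides f and f divides q, q = f. Since s divides q, s divides f. z = f and z divides t, hence f divides t. s divides f, so s divides t. Since s = x, x divides t. Since t = j, x divides j. x divides r, so x divides gcd(r, j). Since gcd(r, j) > 0, x ≤ gcd(r, j).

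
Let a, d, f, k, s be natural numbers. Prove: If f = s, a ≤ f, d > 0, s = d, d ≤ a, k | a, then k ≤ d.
From f = s and s = d, f = d. a ≤ f, so a ≤ d. Since d ≤ a, a = d. k | a, so k | d. Since d > 0, k ≤ d.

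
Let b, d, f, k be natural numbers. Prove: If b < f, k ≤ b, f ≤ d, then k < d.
k ≤ b and b < f, therefore k < f. Because f ≤ d, k < d.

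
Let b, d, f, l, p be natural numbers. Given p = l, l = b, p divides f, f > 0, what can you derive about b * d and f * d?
b * d ≤ f * d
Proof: Since p = l and l = b, p = b. From p divides f, b divides f. Since f > 0, b ≤ f. By multiplying by a non-negative, b * d ≤ f * d.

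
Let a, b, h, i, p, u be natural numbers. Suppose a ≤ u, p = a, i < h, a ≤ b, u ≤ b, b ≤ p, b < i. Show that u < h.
From p = a and b ≤ p, b ≤ a. Because a ≤ b, a = b. Since a ≤ u, b ≤ u. u ≤ b, so b = u. b < i and i < h, therefore b < h. b = u, so u < h.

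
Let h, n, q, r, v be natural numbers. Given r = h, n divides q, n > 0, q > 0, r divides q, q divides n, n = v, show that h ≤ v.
Since q divides n and n > 0, q ≤ n. Because n divides q and q > 0, n ≤ q. q ≤ n, so q = n. Since r divides q, r divides n. Since n > 0, r ≤ n. Since r = h, h ≤ n. n = v, so h ≤ v.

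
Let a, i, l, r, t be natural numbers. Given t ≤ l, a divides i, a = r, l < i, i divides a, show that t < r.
Since i divides a and a divides i, i = a. Since a = r, i = r. From t ≤ l and l < i, t < i. i = r, so t < r.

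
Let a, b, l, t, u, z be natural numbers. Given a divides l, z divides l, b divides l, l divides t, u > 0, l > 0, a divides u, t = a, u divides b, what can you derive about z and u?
z ≤ u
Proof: Since t = a and l divides t, l divides a. a divides l, so a = l. a divides u and u > 0, hence a ≤ u. a = l, so l ≤ u. From u divides b and b divides l, u divides l. Since l > 0, u ≤ l. Since l ≤ u, l = u. z divides l and l > 0, therefore z ≤ l. l = u, so z ≤ u.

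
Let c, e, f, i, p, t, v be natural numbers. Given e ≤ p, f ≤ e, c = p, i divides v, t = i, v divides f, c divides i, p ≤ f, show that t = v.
From f ≤ e and e ≤ p, f ≤ p. p ≤ f, so f = p. Since v divides f, v divides p. c = p and c divides i, thus p divides i. Since v divides p, v divides i. Because i divides v, i = v. Since t = i, t = v.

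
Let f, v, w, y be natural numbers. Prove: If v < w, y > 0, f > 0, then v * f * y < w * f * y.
v < w and f > 0. By multiplying by a positive, v * f < w * f. Since y > 0, by multiplying by a positive, v * f * y < w * f * y.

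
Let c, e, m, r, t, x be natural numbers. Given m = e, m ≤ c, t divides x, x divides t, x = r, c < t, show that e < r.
m = e and m ≤ c, so e ≤ c. t divides x and x divides t, hence t = x. Since x = r, t = r. c < t, so c < r. e ≤ c, so e < r.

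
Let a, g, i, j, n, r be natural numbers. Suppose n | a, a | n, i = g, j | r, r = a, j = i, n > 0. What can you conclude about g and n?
g ≤ n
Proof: a | n and n | a, thus a = n. r = a, so r = n. j = i and j | r, so i | r. Since i = g, g | r. Since r = n, g | n. Because n > 0, g ≤ n.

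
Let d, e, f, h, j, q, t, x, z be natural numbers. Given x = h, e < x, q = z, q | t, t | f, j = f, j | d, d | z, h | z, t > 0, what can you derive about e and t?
e < t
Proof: x = h and e < x, therefore e < h. q = z and q | t, thus z | t. j = f and j | d, therefore f | d. d | z, so f | z. Because t | f, t | z. Since z | t, z = t. h | z, so h | t. Since t > 0, h ≤ t. Since e < h, e < t.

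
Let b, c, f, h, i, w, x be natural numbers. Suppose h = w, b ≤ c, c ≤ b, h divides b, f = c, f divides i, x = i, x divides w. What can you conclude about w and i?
w = i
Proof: Because b ≤ c and c ≤ b, b = c. From h divides b, h divides c. Because f = c and f divides i, c divides i. Since h divides c, h divides i. From h = w, w divides i. Since x = i and x divides w, i divides w. Since w divides i, w = i.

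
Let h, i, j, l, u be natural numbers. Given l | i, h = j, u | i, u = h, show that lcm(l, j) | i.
From u = h and h = j, u = j. Since u | i, j | i. l | i, so lcm(l, j) | i.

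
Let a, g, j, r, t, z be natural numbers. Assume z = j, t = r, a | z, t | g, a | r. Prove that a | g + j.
t = r and t | g, hence r | g. a | r, so a | g. Since z = j and a | z, a | j. Since a | g, a | g + j.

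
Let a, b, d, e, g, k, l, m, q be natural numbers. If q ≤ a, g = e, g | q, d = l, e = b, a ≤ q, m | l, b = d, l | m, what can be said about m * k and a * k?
m * k | a * k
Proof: b = d and d = l, so b = l. l | m and m | l, thus l = m. b = l, so b = m. q ≤ a and a ≤ q, therefore q = a. g = e and e = b, hence g = b. Since g | q, b | q. q = a, so b | a. b = m, so m | a. Then m * k | a * k.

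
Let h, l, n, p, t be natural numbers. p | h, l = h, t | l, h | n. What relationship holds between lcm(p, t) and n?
lcm(p, t) | n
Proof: l = h and t | l, thus t | h. Since p | h, lcm(p, t) | h. Since h | n, lcm(p, t) | n.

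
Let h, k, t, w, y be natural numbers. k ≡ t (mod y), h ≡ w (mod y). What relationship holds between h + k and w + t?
h + k ≡ w + t (mod y)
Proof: From h ≡ w (mod y) and k ≡ t (mod y), by adding congruences, h + k ≡ w + t (mod y).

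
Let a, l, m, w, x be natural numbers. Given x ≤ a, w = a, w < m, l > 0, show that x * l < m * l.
Because w = a and w < m, a < m. x ≤ a, so x < m. l > 0, so x * l < m * l.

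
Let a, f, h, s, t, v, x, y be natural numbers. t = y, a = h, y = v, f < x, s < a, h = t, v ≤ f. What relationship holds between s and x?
s < x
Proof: h = t and t = y, so h = y. Since y = v, h = v. From a = h and s < a, s < h. h = v, so s < v. v ≤ f and f < x, so v < x. s < v, so s < x.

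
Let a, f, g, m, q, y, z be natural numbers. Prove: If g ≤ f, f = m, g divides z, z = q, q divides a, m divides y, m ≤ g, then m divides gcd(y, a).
f = m and g ≤ f, thus g ≤ m. m ≤ g, so g = m. From z = q and g divides z, g divides q. g = m, so m divides q. q divides a, so m divides a. Since m divides y, m divides gcd(y, a).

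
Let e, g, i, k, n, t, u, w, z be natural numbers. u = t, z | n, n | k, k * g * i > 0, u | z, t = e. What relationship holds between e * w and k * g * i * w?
e * w ≤ k * g * i * w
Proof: u = t and t = e, hence u = e. u | z and z | n, so u | n. From n | k, u | k. u = e, so e | k. Then e | k * g. Then e | k * g * i. Because k * g * i > 0, e ≤ k * g * i. Then e * w ≤ k * g * i * w.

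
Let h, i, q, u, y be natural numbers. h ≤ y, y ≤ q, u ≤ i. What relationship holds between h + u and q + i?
h + u ≤ q + i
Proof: h ≤ y and y ≤ q, hence h ≤ q. Since u ≤ i, h + u ≤ q + i.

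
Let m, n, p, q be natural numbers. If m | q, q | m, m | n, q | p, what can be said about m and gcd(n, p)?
m | gcd(n, p)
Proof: q | m and m | q, hence q = m. q | p, so m | p. From m | n, m | gcd(n, p).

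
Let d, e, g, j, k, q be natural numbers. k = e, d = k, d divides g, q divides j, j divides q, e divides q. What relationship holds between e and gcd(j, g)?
e divides gcd(j, g)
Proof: q divides j and j divides q, hence q = j. Since e divides q, e divides j. d = k and k = e, so d = e. d divides g, so e divides g. Since e divides j, e divides gcd(j, g).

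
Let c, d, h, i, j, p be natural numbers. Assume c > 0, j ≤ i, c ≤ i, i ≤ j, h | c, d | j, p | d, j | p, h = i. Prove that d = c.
j | p and p | d, hence j | d. d | j, so d = j. j ≤ i and i ≤ j, therefore j = i. Since d = j, d = i. Because h | c and c > 0, h ≤ c. Since h = i, i ≤ c. Since c ≤ i, i = c. Since d = i, d = c.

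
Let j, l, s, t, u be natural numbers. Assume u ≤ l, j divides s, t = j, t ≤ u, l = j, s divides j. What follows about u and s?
u = s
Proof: From l = j and u ≤ l, u ≤ j. t = j and t ≤ u, thus j ≤ u. u ≤ j, so u = j. Because j divides s and s divides j, j = s. Because u = j, u = s.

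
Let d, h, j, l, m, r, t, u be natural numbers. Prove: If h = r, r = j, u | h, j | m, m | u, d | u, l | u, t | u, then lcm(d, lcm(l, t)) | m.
h = r and r = j, hence h = j. u | h, so u | j. Since j | m, u | m. Since m | u, u = m. Since l | u and t | u, lcm(l, t) | u. Because d | u, lcm(d, lcm(l, t)) | u. Since u = m, lcm(d, lcm(l, t)) | m.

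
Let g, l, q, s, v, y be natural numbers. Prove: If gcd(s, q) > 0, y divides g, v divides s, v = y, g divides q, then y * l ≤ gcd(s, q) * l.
v = y and v divides s, so y divides s. Because y divides g and g divides q, y divides q. y divides s, so y divides gcd(s, q). gcd(s, q) > 0, so y ≤ gcd(s, q). By multiplying by a non-negative, y * l ≤ gcd(s, q) * l.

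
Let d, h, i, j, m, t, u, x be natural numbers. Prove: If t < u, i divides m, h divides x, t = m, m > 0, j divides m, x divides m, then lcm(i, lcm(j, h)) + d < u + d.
h divides x and x divides m, hence h divides m. j divides m, so lcm(j, h) divides m. Since i divides m, lcm(i, lcm(j, h)) divides m. m > 0, so lcm(i, lcm(j, h)) ≤ m. t = m and t < u, so m < u. Since lcm(i, lcm(j, h)) ≤ m, lcm(i, lcm(j, h)) < u. Then lcm(i, lcm(j, h)) + d < u + d.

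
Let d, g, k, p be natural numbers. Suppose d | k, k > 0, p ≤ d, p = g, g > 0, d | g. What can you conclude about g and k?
g ≤ k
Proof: From d | g and g > 0, d ≤ g. p = g and p ≤ d, so g ≤ d. From d ≤ g, d = g. Since d | k and k > 0, d ≤ k. d = g, so g ≤ k.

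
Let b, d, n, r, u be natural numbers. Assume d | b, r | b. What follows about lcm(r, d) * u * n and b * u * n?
lcm(r, d) * u * n | b * u * n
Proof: From r | b and d | b, lcm(r, d) | b. Then lcm(r, d) * u | b * u. Then lcm(r, d) * u * n | b * u * n.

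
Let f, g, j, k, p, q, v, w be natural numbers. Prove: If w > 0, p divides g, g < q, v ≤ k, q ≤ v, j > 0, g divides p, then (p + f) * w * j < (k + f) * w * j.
g divides p and p divides g, therefore g = p. g < q and q ≤ v, thus g < v. From v ≤ k, g < k. Since g = p, p < k. Then p + f < k + f. From w > 0, by multiplying by a positive, (p + f) * w < (k + f) * w. Since j > 0, by multiplying by a positive, (p + f) * w * j < (k + f) * w * j.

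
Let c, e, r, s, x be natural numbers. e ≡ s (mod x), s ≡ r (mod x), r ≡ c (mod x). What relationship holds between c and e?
c ≡ e (mod x)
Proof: From e ≡ s (mod x) and s ≡ r (mod x), e ≡ r (mod x). From r ≡ c (mod x), e ≡ c (mod x). Then c ≡ e (mod x).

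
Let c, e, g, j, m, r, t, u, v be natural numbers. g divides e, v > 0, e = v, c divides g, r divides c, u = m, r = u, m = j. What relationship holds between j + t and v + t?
j + t ≤ v + t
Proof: r divides c and c divides g, so r divides g. g divides e, so r divides e. Since e = v, r divides v. Since r = u, u divides v. Since u = m, m divides v. Since v > 0, m ≤ v. Since m = j, j ≤ v. Then j + t ≤ v + t.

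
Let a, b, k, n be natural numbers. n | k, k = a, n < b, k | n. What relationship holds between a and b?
a < b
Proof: n | k and k | n, hence n = k. k = a, so n = a. Since n < b, a < b.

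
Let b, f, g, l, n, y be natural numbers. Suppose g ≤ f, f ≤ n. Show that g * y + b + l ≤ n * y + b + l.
From g ≤ f and f ≤ n, g ≤ n. Then g * y ≤ n * y. Then g * y + b ≤ n * y + b. Then g * y + b + l ≤ n * y + b + l.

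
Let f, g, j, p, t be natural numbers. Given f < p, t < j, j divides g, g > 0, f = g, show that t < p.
Because j divides g and g > 0, j ≤ g. From t < j, t < g. f = g and f < p, hence g < p. From t < g, t < p.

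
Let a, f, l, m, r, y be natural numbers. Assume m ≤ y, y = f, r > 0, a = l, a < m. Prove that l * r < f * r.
Because a = l and a < m, l < m. y = f and m ≤ y, hence m ≤ f. l < m, so l < f. Since r > 0, l * r < f * r.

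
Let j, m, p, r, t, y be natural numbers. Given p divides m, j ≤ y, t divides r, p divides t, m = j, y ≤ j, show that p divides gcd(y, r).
From j ≤ y and y ≤ j, j = y. m = j, so m = y. Since p divides m, p divides y. Because p divides t and t divides r, p divides r. p divides y, so p divides gcd(y, r).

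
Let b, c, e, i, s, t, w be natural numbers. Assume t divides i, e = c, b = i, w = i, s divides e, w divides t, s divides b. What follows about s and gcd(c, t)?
s divides gcd(c, t)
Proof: e = c and s divides e, so s divides c. Because w = i and w divides t, i divides t. Since t divides i, i = t. b = i, so b = t. Since s divides b, s divides t. s divides c, so s divides gcd(c, t).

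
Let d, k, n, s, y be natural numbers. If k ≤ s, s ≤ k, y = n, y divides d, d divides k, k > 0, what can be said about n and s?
n ≤ s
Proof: k ≤ s and s ≤ k, thus k = s. y divides d and d divides k, so y divides k. Because k > 0, y ≤ k. y = n, so n ≤ k. k = s, so n ≤ s.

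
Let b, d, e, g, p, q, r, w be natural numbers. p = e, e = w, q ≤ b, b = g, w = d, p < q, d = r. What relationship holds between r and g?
r < g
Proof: Because p = e and e = w, p = w. Since w = d, p = d. p < q and q ≤ b, thus p < b. p = d, so d < b. b = g, so d < g. d = r, so r < g.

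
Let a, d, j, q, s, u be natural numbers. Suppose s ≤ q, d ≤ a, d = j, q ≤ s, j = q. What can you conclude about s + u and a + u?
s + u ≤ a + u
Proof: Because d = j and j = q, d = q. q ≤ s and s ≤ q, hence q = s. Since d = q, d = s. d ≤ a, so s ≤ a. Then s + u ≤ a + u.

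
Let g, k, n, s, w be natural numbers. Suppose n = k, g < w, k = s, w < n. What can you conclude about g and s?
g < s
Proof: n = k and k = s, thus n = s. Since g < w and w < n, g < n. n = s, so g < s.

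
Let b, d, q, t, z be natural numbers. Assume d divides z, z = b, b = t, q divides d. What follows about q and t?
q divides t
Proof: z = b and b = t, hence z = t. d divides z, so d divides t. Because q divides d, q divides t.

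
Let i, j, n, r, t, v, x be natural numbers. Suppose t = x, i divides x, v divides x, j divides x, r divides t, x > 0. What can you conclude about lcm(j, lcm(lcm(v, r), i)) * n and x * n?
lcm(j, lcm(lcm(v, r), i)) * n ≤ x * n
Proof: t = x and r divides t, thus r divides x. Since v divides x, lcm(v, r) divides x. i divides x, so lcm(lcm(v, r), i) divides x. Since j divides x, lcm(j, lcm(lcm(v, r), i)) divides x. Since x > 0, lcm(j, lcm(lcm(v, r), i)) ≤ x. By multiplying by a non-negative, lcm(j, lcm(lcm(v, r), i)) * n ≤ x * n.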